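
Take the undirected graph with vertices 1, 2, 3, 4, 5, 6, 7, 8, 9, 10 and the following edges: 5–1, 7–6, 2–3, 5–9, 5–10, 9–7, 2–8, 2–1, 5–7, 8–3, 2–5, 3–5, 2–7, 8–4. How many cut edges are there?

The edges on the cycle 2-8-3-2 are not bridges since each lies on that cycle.
But removing 6–7 disconnects 6 from 7; removing 10–5 disconnects 10 from 5; removing 8–4 disconnects 8 from 4 — these are bridges.
That makes 3 bridges.

3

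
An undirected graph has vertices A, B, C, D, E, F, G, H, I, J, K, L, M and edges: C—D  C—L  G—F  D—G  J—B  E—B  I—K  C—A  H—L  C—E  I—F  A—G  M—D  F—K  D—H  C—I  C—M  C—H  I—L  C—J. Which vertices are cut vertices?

Removing C increases the component count from 1 to 2, so C is a cut vertex.
By contrast removing M leaves 1 component; it is not a cut vertex. No other vertex is a cut vertex either.

C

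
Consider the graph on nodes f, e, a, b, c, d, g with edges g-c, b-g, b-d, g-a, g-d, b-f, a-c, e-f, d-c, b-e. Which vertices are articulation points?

b

Removing b increases the component count from 1 to 2, so b is a cut vertex.
By contrast removing g leaves 1 component; it is not a cut vertex. No other vertex is a cut vertex either.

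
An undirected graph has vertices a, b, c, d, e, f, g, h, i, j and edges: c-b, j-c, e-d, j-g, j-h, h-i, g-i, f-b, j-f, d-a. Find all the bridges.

a-d, d-e

The edges on the cycle j-g-i-h-j are not bridges since each lies on that cycle.
But removing d-a disconnects d from a; removing d-e disconnects d from e — these are bridges.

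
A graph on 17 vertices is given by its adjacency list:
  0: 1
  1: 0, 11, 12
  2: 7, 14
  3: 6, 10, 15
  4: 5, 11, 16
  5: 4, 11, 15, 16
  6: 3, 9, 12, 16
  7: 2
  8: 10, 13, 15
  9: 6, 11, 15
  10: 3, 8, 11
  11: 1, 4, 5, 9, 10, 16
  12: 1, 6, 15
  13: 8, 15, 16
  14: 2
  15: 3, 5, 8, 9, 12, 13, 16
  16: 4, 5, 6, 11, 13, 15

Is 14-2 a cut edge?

Removing 14-2 leaves no path between 14 and 2: the component count goes from 2 to 3. So it is a bridge.

Yes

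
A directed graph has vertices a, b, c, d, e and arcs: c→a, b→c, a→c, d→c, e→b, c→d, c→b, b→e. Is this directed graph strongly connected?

From b we can reach every vertex (a, b, c, d, e), and every vertex can reach b (a, b, c, d, e). So the whole graph is one strongly connected component.

Yes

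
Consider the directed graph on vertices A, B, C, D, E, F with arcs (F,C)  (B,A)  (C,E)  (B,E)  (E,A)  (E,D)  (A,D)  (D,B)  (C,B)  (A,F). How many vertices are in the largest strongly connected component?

6

{A, B, C, D, E, F} are all mutually reachable — one SCC of size 6.
The largest has 6 vertices.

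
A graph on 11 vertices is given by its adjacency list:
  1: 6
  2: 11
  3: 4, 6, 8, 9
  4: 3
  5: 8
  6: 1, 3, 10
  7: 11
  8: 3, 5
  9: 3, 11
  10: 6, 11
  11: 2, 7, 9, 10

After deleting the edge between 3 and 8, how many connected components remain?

2

Before removal there is 1 component.
3-8 is a bridge — removing it separates 3's side from 8's side.
After removal: 2 components.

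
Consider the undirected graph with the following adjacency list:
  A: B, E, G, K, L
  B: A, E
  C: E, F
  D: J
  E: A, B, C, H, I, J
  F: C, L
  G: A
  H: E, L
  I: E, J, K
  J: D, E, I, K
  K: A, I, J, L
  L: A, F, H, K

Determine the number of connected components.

1

Starting from A we can reach A, B, C, D, E, F, G, H, I, J, K, L. That is one component of size 12.
Total: 1 component.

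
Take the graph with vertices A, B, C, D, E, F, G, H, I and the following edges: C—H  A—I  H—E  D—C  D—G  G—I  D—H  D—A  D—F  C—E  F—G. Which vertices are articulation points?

Removing D increases the component count from 2 to 3, so D is a cut vertex.
By contrast removing H leaves 2 components; it is not a cut vertex. No other vertex is a cut vertex either.

D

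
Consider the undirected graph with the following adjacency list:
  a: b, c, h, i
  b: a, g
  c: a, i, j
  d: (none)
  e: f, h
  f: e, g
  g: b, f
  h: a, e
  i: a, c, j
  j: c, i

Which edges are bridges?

none

The edges on the cycle a-i-j-c-a are not bridges since each lies on that cycle.
Every edge lies on some cycle, so there are no bridges.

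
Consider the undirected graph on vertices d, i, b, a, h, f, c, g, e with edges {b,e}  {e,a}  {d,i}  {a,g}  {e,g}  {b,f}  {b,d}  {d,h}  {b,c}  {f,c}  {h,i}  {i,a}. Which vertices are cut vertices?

Removing b increases the component count from 1 to 2, so b is a cut vertex.
By contrast removing g leaves 1 component; it is not a cut vertex. No other vertex is a cut vertex either.

b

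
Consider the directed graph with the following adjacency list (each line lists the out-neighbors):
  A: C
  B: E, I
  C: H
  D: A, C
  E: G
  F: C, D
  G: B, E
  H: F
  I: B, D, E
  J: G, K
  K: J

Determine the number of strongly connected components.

{A, C, D, F, H} are all mutually reachable — one SCC of size 5.
{B, E, G, I} are all mutually reachable — one SCC of size 4.
{J, K} are all mutually reachable — one SCC of size 2.
That gives 3 strongly connected components.

3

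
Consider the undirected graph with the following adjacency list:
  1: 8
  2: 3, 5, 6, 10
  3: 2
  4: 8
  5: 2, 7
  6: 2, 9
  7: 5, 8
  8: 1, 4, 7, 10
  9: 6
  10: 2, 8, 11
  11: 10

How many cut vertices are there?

4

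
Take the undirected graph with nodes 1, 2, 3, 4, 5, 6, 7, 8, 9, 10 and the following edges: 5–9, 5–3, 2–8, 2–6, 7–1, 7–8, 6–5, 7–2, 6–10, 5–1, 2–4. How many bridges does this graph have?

The edges on the cycle 7-2-6-5-1-7 are not bridges since each lies on that cycle.
But removing 5–3 disconnects 5 from 3; removing 2–4 disconnects 2 from 4; removing 5–9 disconnects 5 from 9; removing 6–10 disconnects 6 from 10 — these are bridges.
That makes 4 bridges.

4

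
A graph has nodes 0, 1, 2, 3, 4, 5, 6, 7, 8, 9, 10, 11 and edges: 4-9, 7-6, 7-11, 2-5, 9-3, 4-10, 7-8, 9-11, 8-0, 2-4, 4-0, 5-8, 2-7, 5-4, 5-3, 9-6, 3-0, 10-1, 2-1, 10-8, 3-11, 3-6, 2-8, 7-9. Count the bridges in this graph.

The edges on the cycle 2-7-9-3-0-8-5-2 are not bridges since each lies on that cycle.
Every edge lies on some cycle, so there are no bridges.

0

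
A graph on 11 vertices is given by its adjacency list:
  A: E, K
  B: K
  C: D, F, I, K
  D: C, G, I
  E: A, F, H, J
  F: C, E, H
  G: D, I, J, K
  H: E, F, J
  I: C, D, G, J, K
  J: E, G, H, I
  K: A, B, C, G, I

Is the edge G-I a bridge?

No

After removing G-I, the path G-K-I still connects them, so the edge is not a bridge.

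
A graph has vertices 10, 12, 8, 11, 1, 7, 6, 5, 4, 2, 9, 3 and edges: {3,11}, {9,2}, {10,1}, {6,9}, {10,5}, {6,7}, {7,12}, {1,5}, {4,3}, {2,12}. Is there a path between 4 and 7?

The component containing 4 is {3, 4, 11}, and 7 is not in it.

No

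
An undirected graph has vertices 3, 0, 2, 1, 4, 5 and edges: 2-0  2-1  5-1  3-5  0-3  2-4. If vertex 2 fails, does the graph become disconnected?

Deleting 2 raises the number of components from 1 to 2, so 2 is a cut vertex.

Yes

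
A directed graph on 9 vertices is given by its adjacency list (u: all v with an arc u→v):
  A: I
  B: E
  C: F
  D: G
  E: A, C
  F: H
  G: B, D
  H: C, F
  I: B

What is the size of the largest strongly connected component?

4

{A, B, E, I} are all mutually reachable — one SCC of size 4.
{C, F, H} are all mutually reachable — one SCC of size 3.
{D, G} are all mutually reachable — one SCC of size 2.
The largest has 4 vertices.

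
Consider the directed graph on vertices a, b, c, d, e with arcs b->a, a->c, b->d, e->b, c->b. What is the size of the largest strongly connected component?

3

{a, b, c} are all mutually reachable — one SCC of size 3.
{e} is an SCC by itself.
{d} is an SCC by itself.
The largest has 3 vertices.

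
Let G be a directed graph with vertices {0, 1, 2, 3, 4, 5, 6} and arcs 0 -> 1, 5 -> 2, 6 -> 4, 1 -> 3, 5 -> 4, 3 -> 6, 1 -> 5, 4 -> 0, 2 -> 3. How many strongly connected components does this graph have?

1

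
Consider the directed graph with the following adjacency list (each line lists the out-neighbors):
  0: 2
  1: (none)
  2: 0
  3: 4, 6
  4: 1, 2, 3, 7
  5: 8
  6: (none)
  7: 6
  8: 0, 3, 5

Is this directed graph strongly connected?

No

There is no directed path from 4 to 5, so the graph is not strongly connected.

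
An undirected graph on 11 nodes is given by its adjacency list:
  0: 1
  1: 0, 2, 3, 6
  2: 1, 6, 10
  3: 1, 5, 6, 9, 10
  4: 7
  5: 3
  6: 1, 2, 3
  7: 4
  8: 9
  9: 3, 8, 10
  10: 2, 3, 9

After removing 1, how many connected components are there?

With 1 gone, the remaining components are: {0}; {4, 7}; {2, 3, 5, 6, 8, 9, 10}.
That is 3 components.

3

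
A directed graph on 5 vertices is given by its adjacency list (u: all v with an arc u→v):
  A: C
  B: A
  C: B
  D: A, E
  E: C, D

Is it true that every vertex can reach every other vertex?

There is no directed path from A to E, so the graph is not strongly connected.

No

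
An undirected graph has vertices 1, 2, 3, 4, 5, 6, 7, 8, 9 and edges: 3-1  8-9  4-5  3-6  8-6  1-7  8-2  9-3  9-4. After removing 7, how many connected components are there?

1

With 7 gone, the remaining components are: {1, 2, 3, 4, 5, 6, 8, 9}.
That is 1 component.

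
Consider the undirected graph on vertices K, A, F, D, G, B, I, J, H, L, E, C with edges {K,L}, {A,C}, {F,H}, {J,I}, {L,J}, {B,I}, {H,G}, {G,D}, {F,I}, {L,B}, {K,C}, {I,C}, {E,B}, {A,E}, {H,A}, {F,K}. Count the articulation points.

Removing G increases the component count from 1 to 2, so G is a cut vertex.
Removing H increases the component count from 1 to 2, so H is a cut vertex.
By contrast removing I leaves 1 component; it is not a cut vertex. No other vertex is a cut vertex either.

2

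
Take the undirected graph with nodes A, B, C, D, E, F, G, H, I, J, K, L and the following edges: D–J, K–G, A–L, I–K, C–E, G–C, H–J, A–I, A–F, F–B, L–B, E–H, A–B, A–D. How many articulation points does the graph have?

Removing A increases the component count from 1 to 2, so A is a cut vertex.
By contrast removing H leaves 1 component; it is not a cut vertex. No other vertex is a cut vertex either.

1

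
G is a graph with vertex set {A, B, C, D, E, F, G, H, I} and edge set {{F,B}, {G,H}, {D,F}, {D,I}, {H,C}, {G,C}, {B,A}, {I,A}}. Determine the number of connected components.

3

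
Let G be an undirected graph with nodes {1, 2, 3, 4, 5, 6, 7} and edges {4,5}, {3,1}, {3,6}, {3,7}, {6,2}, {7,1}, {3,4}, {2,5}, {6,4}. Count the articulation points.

Removing 3 increases the component count from 1 to 2, so 3 is a cut vertex.
By contrast removing 4 leaves 1 component; it is not a cut vertex. No other vertex is a cut vertex either.

1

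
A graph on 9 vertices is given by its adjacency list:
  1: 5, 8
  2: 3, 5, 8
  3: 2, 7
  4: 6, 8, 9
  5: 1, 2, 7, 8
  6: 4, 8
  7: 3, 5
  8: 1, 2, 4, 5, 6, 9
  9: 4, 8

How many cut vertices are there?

Removing 8 increases the component count from 1 to 2, so 8 is a cut vertex.
By contrast removing 4 leaves 1 component; it is not a cut vertex. No other vertex is a cut vertex either.

1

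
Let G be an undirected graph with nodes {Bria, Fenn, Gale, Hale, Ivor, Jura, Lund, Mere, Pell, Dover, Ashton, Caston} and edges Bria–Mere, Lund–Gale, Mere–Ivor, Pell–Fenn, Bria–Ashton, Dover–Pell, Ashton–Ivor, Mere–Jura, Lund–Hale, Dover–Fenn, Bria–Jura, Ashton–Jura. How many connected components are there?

4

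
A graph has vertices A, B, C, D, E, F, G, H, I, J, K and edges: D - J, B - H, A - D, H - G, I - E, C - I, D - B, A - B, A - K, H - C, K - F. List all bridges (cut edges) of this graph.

The edges on the cycle A-D-B-A are not bridges since each lies on that cycle.
But removing H - C disconnects H from C; removing B - H disconnects B from H; removing C - I disconnects C from I; removing H - G disconnects H from G — these are bridges.
In total 8 edges are bridges.

A-K, B-H, C-H, C-I, D-J, E-I, F-K, G-H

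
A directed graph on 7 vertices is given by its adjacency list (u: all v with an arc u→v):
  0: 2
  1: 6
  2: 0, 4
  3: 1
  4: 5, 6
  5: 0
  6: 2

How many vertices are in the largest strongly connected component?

{0, 2, 4, 5, 6} are all mutually reachable — one SCC of size 5.
{3} is an SCC by itself.
{1} is an SCC by itself.
The largest has 5 vertices.

5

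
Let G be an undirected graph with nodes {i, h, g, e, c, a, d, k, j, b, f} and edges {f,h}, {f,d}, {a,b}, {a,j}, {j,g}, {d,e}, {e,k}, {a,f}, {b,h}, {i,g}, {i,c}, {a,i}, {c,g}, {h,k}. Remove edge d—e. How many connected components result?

d and e are still connected via d-f-h-k-e, so the component count stays at 1.

1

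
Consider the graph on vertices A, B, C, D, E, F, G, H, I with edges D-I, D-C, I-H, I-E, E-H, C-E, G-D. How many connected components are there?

4

F is isolated — a component by itself.
B is isolated — a component by itself.
A is isolated — a component by itself.
Starting from C we can reach C, D, E, G, H, I. That is one component of size 6.
Total: 4 components.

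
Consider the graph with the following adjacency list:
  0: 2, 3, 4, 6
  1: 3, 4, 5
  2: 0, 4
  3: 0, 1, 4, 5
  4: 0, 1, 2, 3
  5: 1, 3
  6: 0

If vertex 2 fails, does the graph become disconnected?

Deleting 2 leaves 1 component (was 1) (its neighbors 0, 4 remain connected to each other), so 2 is not a cut vertex.

No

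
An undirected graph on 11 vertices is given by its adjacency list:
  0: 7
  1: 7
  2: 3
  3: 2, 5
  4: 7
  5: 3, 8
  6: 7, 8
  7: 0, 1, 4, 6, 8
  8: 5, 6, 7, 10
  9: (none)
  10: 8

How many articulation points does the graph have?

Removing 3 increases the component count from 2 to 3, so 3 is a cut vertex.
Removing 5 increases the component count from 2 to 3, so 5 is a cut vertex.
Removing 7 increases the component count from 2 to 5, so 7 is a cut vertex.
Likewise 8 is a cut vertex.
By contrast removing 1 leaves 2 components; it is not a cut vertex. No other vertex is a cut vertex either.

4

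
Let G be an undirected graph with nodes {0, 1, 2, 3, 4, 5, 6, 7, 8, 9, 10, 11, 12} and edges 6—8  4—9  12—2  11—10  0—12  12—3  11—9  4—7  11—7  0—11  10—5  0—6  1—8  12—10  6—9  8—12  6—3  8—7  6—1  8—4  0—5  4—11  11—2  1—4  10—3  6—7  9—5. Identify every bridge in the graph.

none

The edges on the cycle 6-1-8-4-9-6 are not bridges since each lies on that cycle.
Every edge lies on some cycle, so there are no bridges.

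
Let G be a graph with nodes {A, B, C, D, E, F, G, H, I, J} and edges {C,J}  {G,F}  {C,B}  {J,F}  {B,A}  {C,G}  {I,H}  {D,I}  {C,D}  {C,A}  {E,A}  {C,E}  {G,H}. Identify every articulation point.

C

Removing C increases the component count from 1 to 2, so C is a cut vertex.
By contrast removing G leaves 1 component; it is not a cut vertex. No other vertex is a cut vertex either.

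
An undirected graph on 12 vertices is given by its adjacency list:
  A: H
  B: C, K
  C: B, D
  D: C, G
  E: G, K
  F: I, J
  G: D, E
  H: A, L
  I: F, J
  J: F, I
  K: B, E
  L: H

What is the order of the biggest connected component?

6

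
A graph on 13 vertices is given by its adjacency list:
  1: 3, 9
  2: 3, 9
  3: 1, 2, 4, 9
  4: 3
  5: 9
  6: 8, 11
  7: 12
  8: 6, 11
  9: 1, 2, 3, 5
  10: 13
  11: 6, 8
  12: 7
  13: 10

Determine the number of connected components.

4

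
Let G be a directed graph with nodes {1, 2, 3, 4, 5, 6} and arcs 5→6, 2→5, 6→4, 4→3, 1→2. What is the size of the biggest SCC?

1

{1} is an SCC by itself.
{5} is an SCC by itself.
{4} is an SCC by itself.
{3} is an SCC by itself.
{6} is an SCC by itself.
(and 1 more singleton SCC)
The largest has 1 vertex.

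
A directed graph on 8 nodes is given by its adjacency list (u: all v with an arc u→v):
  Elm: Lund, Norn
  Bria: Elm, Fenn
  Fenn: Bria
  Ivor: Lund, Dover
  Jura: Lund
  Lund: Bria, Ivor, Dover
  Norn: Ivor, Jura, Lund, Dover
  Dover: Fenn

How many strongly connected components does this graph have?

{Elm, Bria, Fenn, Ivor, Jura, Lund, Norn, Dover} are all mutually reachable — one SCC of size 8.
That gives 1 strongly connected component.

1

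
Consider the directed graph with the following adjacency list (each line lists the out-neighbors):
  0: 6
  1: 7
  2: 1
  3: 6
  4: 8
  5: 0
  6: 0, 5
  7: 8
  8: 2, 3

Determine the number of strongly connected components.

4

{1, 2, 7, 8} are all mutually reachable — one SCC of size 4.
{0, 5, 6} are all mutually reachable — one SCC of size 3.
{3} is an SCC by itself.
{4} is an SCC by itself.
That gives 4 strongly connected components.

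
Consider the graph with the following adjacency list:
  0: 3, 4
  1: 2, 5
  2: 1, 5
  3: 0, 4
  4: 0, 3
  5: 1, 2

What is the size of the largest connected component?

Starting from 1 we can reach 1, 2, 5. That is one component of size 3.
Starting from 0 we can reach 0, 3, 4. That is one component of size 3.
The largest has 3 vertices.

3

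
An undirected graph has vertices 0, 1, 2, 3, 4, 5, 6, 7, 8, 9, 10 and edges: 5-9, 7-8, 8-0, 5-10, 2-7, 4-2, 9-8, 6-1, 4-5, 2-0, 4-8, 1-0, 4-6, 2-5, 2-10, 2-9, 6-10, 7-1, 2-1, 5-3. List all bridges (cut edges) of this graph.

3-5

The edges on the cycle 4-2-7-8-4 are not bridges since each lies on that cycle.
But removing 5-3 disconnects 5 from 3 — this is a bridge.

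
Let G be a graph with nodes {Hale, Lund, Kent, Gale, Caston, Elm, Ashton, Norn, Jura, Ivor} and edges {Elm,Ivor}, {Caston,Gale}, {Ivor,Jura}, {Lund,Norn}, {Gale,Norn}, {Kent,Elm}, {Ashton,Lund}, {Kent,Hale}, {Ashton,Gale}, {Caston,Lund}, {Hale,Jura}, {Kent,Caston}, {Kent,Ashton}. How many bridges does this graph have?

0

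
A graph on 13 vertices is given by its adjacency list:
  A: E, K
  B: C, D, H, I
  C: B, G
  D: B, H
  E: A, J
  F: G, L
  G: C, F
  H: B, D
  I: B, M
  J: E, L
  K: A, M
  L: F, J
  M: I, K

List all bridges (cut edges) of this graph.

none

The edges on the cycle B-H-D-B are not bridges since each lies on that cycle.
Every edge lies on some cycle, so there are no bridges.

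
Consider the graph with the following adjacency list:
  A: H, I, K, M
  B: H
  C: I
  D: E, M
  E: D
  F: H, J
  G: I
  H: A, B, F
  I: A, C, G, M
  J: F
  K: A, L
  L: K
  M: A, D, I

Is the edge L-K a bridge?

Removing L-K leaves no path between L and K: the component count goes from 1 to 2. So it is a bridge.

Yes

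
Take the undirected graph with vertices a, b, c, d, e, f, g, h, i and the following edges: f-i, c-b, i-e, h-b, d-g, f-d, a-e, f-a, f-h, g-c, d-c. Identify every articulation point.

f

Removing f increases the component count from 1 to 2, so f is a cut vertex.
By contrast removing d leaves 1 component; it is not a cut vertex. No other vertex is a cut vertex either.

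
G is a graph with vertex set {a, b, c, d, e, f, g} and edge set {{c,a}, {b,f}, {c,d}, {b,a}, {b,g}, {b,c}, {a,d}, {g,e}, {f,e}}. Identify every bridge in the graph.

none

The edges on the cycle b-g-e-f-b are not bridges since each lies on that cycle.
Every edge lies on some cycle, so there are no bridges.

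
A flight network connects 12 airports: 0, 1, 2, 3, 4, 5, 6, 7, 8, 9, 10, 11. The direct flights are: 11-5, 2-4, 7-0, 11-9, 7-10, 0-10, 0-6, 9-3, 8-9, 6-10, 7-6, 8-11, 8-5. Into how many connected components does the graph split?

1 is isolated — a component by itself.
Starting from 2 we can reach 2, 4. That is one component of size 2.
Starting from 0 we can reach 0, 6, 7, 10. That is one component of size 4.
Starting from 3 we can reach 3, 5, 8, 9, 11. That is one component of size 5.
Total: 4 components.

4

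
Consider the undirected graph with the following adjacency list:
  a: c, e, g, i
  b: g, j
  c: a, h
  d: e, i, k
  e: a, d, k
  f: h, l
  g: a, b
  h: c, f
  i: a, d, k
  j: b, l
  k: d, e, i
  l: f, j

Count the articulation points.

1

Removing a increases the component count from 1 to 2, so a is a cut vertex.
By contrast removing d leaves 1 component; it is not a cut vertex. No other vertex is a cut vertex either.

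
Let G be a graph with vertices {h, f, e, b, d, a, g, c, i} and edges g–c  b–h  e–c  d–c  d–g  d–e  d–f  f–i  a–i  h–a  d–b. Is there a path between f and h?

Yes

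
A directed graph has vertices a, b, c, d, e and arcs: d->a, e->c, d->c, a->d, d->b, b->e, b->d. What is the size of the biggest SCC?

3

{a, b, d} are all mutually reachable — one SCC of size 3.
{c} is an SCC by itself.
{e} is an SCC by itself.
The largest has 3 vertices.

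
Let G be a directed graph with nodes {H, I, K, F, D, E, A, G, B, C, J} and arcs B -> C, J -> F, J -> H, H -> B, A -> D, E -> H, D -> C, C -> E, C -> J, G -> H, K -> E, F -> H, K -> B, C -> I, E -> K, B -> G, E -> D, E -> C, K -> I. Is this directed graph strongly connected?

There is no directed path from I to E, so the graph is not strongly connected.

No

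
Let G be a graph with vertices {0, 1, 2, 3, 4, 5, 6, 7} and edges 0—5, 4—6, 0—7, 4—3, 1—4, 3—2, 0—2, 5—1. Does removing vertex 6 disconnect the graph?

Deleting 6 leaves 1 component (was 1), so 6 is not a cut vertex.

No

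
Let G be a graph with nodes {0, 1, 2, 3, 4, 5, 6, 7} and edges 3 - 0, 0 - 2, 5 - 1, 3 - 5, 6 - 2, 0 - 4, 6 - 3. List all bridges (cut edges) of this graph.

The edges on the cycle 6-3-0-2-6 are not bridges since each lies on that cycle.
But removing 0 - 4 disconnects 0 from 4; removing 5 - 1 disconnects 5 from 1; removing 3 - 5 disconnects 3 from 5 — these are bridges.

0-4, 1-5, 3-5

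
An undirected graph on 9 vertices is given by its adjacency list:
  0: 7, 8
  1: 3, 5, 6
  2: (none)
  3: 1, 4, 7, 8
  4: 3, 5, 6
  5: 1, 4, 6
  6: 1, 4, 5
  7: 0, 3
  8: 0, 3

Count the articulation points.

1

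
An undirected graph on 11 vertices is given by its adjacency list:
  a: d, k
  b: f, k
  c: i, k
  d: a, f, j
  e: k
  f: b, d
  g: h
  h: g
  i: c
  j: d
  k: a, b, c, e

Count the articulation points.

3

Removing c increases the component count from 2 to 3, so c is a cut vertex.
Removing d increases the component count from 2 to 3, so d is a cut vertex.
Removing k increases the component count from 2 to 4, so k is a cut vertex.
By contrast removing e leaves 2 components; it is not a cut vertex. No other vertex is a cut vertex either.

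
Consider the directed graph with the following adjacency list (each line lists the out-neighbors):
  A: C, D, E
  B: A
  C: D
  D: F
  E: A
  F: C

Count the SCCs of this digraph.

{C, D, F} are all mutually reachable — one SCC of size 3.
{A, E} are all mutually reachable — one SCC of size 2.
{B} is an SCC by itself.
That gives 3 strongly connected components.

3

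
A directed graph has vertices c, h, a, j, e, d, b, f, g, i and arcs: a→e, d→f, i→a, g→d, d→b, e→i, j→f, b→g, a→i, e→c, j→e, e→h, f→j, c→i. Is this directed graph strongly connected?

No

There is no directed path from e to j, so the graph is not strongly connected.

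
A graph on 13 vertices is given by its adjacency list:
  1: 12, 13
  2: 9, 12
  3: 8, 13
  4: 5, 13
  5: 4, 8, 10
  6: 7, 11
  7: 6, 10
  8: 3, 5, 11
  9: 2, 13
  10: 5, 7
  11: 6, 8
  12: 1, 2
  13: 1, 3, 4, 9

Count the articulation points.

1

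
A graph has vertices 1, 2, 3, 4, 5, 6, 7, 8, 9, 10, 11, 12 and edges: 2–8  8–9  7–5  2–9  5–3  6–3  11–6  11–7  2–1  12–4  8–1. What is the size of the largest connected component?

5

10 is isolated — a component by itself.
Starting from 4 we can reach 4, 12. That is one component of size 2.
Starting from 1 we can reach 1, 2, 8, 9. That is one component of size 4.
Starting from 3 we can reach 3, 5, 6, 7, 11. That is one component of size 5.
The largest has 5 vertices.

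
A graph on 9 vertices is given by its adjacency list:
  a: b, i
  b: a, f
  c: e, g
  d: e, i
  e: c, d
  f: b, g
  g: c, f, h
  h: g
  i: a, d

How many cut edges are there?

1

The edges on the cycle i-d-e-c-g-f-b-a-i are not bridges since each lies on that cycle.
But removing h-g disconnects h from g — this is a bridge.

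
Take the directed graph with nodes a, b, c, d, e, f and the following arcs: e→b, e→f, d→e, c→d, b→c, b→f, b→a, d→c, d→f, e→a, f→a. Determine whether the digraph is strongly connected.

No

There is no directed path from a to b, so the graph is not strongly connected.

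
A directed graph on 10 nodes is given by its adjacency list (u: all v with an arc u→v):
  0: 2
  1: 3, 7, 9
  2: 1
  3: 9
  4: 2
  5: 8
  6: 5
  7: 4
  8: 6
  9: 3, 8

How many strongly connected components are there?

4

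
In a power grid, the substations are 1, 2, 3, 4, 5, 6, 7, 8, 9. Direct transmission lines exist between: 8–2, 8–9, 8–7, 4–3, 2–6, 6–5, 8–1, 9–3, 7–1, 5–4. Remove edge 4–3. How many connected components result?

4 and 3 are still connected via 4-5-6-2-8-9-3, so the component count stays at 1.

1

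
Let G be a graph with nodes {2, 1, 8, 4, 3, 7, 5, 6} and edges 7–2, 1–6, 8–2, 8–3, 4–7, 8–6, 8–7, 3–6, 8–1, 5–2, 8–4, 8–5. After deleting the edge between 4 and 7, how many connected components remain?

4 and 7 are still connected via 4-8-7, so the component count stays at 1.

1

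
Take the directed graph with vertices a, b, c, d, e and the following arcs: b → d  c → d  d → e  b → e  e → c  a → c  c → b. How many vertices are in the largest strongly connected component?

4

{b, c, d, e} are all mutually reachable — one SCC of size 4.
{a} is an SCC by itself.
The largest has 4 vertices.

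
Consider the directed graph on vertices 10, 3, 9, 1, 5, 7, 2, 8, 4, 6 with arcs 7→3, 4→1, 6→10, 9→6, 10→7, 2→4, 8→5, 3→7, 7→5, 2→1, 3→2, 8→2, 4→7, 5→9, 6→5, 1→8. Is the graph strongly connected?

Yes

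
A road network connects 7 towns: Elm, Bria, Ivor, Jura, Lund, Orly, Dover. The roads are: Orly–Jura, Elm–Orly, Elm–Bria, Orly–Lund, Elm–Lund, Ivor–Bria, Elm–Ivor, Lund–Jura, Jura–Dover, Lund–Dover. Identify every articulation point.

Elm

Removing Elm increases the component count from 1 to 2, so Elm is a cut vertex.
By contrast removing Orly leaves 1 component; it is not a cut vertex. No other vertex is a cut vertex either.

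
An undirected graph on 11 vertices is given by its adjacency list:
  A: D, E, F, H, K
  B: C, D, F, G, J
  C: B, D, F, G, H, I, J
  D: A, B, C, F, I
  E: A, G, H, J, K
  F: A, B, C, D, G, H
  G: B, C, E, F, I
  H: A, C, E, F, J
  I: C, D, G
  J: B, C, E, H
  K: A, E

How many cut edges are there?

0

The edges on the cycle A-F-C-J-H-A are not bridges since each lies on that cycle.
Every edge lies on some cycle, so there are no bridges.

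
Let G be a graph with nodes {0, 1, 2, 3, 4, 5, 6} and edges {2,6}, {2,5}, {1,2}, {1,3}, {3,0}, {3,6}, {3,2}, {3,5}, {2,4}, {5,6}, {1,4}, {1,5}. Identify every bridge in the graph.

The edges on the cycle 2-5-6-2 are not bridges since each lies on that cycle.
But removing 3–0 disconnects 3 from 0 — this is a bridge.

0-3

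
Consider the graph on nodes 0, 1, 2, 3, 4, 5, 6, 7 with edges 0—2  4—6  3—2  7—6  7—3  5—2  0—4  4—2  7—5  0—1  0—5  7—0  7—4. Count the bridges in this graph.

1

The edges on the cycle 7-3-2-5-7 are not bridges since each lies on that cycle.
But removing 0—1 disconnects 0 from 1 — this is a bridge.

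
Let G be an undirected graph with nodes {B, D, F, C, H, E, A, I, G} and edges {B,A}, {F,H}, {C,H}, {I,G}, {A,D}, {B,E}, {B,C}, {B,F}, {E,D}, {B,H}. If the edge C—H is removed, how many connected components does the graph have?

C and H are still connected via C-B-H, so the component count stays at 2.

2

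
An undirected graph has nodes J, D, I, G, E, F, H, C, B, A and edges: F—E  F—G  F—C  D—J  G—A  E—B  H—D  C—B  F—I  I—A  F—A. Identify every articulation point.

D, F

Removing D increases the component count from 2 to 3, so D is a cut vertex.
Removing F increases the component count from 2 to 3, so F is a cut vertex.
By contrast removing A leaves 2 components; it is not a cut vertex. No other vertex is a cut vertex either.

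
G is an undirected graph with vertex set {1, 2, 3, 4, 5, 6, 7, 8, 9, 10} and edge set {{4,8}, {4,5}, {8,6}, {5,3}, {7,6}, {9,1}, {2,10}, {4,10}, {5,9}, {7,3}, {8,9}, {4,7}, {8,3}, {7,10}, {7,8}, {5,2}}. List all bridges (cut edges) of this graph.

The edges on the cycle 4-7-6-8-4 are not bridges since each lies on that cycle.
But removing 9–1 disconnects 9 from 1 — this is a bridge.

1-9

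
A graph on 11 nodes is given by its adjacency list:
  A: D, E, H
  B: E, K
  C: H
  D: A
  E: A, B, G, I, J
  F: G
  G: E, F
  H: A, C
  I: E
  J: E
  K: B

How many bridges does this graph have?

removing I-E disconnects I from E; removing H-A disconnects H from A; removing B-E disconnects B from E; removing K-B disconnects K from B — these are bridges.
In total 10 edges are bridges.

10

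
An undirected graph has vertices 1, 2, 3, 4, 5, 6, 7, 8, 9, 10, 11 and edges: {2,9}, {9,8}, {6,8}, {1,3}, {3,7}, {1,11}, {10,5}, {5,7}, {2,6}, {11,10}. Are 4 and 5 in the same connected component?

The component containing 4 is {4}, and 5 is not in it.

No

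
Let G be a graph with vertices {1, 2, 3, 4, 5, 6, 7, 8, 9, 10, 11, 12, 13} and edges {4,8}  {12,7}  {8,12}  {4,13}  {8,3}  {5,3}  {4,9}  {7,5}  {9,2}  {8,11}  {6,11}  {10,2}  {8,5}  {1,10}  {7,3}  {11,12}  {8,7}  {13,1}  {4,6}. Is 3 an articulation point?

No

Deleting 3 leaves 1 component (was 1) (its neighbors 5, 7, 8 remain connected to each other), so 3 is not a cut vertex.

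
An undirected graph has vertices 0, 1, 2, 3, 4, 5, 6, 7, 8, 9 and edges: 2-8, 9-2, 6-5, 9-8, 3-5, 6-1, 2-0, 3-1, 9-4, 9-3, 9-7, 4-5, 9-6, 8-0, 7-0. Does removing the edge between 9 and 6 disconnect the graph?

After removing 9-6, the path 9-4-5-6 still connects them, so the edge is not a bridge.

No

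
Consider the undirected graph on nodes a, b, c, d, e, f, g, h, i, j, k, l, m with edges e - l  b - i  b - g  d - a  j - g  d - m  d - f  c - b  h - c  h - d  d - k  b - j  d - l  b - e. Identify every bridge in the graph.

a-d, b-i, d-f, d-k, d-m

The edges on the cycle b-j-g-b are not bridges since each lies on that cycle.
But removing f - d disconnects f from d; removing d - a disconnects d from a; removing d - k disconnects d from k; removing i - b disconnects i from b — these are bridges.
In total 5 edges are bridges.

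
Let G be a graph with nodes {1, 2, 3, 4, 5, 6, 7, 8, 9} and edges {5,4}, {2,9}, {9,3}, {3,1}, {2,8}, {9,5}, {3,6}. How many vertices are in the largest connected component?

8

7 is isolated — a component by itself.
Starting from 1 we can reach 1, 2, 3, 4, 5, 6, 8, 9. That is one component of size 8.
The largest has 8 vertices.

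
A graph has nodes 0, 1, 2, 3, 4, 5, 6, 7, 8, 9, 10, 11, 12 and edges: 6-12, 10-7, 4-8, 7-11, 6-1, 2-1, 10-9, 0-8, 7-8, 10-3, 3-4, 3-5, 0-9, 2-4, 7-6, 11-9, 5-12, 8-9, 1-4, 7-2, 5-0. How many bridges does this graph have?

0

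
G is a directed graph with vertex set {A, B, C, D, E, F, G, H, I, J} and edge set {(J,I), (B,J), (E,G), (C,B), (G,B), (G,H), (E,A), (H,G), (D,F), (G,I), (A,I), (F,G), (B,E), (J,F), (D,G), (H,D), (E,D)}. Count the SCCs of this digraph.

4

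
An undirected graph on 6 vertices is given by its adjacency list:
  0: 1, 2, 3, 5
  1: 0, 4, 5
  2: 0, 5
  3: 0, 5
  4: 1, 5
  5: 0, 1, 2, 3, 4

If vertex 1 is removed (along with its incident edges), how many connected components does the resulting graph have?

With 1 gone, the remaining components are: {0, 2, 3, 4, 5}.
That is 1 component.

1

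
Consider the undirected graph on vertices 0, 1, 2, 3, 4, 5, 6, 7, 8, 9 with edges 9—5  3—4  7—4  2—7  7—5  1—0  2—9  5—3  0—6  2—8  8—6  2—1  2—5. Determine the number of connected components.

1

Starting from 0 we can reach 0, 1, 2, 3, 4, 5, 6, 7, 8, 9. That is one component of size 10.
Total: 1 component.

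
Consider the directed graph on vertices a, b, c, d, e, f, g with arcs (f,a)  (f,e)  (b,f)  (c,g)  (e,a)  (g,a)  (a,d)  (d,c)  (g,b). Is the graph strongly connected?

Yes

From b we can reach every vertex (a, b, c, d, e, f, g), and every vertex can reach b (a, b, c, d, e, f, g). So the whole graph is one strongly connected component.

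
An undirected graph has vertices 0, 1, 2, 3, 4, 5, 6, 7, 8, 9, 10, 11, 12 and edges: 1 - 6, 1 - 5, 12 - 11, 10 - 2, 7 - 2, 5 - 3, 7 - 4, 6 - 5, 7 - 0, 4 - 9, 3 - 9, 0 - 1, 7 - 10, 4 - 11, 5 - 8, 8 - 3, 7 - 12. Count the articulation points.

1

Removing 7 increases the component count from 1 to 2, so 7 is a cut vertex.
By contrast removing 4 leaves 1 component; it is not a cut vertex. No other vertex is a cut vertex either.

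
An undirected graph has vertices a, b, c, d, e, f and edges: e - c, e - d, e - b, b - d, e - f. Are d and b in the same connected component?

Yes

From d we can reach b, c, d, e, f, which includes b.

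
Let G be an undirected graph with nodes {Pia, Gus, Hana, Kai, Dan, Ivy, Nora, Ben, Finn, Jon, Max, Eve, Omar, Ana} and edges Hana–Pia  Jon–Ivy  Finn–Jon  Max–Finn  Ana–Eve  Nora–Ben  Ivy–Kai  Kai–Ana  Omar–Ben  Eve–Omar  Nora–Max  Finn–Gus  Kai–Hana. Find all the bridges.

Finn-Gus, Hana-Kai, Hana-Pia

The edges on the cycle Nora-Max-Finn-Jon-Ivy-Kai-Ana-Eve-Omar-Ben-Nora are not bridges since each lies on that cycle.
But removing Hana–Pia disconnects Hana from Pia; removing Hana–Kai disconnects Hana from Kai; removing Finn–Gus disconnects Finn from Gus — these are bridges.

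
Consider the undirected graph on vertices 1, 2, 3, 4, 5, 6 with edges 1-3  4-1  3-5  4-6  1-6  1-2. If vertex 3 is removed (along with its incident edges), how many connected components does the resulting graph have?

2

With 3 gone, the remaining components are: {5}; {1, 2, 4, 6}.
That is 2 components.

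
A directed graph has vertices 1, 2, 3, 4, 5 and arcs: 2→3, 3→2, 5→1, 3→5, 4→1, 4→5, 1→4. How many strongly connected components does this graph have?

{1, 4, 5} are all mutually reachable — one SCC of size 3.
{2, 3} are all mutually reachable — one SCC of size 2.
That gives 2 strongly connected components.

2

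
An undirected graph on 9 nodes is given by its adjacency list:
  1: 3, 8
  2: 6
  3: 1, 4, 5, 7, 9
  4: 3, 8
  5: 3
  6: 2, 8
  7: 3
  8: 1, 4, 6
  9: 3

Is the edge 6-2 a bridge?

Removing 6-2 leaves no path between 6 and 2: the component count goes from 1 to 2. So it is a bridge.

Yes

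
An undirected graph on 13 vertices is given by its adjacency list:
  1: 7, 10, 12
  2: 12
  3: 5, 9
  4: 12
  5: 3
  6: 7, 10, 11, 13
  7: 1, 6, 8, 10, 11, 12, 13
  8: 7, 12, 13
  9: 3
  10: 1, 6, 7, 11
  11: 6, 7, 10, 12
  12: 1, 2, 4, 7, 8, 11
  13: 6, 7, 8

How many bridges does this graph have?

The edges on the cycle 12-1-10-7-11-12 are not bridges since each lies on that cycle.
But removing 4-12 disconnects 4 from 12; removing 9-3 disconnects 9 from 3; removing 12-2 disconnects 12 from 2; removing 3-5 disconnects 3 from 5 — these are bridges.
That makes 4 bridges.

4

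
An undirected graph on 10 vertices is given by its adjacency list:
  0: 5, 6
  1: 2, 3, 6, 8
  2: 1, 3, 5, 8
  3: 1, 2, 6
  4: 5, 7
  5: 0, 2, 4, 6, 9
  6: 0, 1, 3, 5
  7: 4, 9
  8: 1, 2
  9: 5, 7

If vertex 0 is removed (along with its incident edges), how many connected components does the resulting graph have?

With 0 gone, the remaining components are: {1, 2, 3, 4, 5, 6, 7, 8, 9}.
That is 1 component.

1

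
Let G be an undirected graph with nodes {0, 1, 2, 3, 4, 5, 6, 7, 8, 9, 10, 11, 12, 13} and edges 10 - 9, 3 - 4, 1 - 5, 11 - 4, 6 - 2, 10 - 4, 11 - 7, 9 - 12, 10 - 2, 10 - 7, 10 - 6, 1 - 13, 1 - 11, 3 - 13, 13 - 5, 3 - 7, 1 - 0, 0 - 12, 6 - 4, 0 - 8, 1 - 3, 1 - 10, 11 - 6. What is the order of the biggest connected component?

Starting from 0 we can reach 0, 1, 2, 3, 4, 5, 6, 7, 8, 9, 10, 11, 12, 13. That is one component of size 14.
The largest has 14 vertices.

14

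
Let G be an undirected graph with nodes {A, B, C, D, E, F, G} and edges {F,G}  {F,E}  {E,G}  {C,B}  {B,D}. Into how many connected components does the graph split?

3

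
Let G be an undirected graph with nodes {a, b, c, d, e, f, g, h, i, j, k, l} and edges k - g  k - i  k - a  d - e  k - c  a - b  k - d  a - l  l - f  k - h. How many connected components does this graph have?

2

j is isolated — a component by itself.
Starting from a we can reach a, b, c, d, e, f, g, h, i, k, l. That is one component of size 11.
Total: 2 components.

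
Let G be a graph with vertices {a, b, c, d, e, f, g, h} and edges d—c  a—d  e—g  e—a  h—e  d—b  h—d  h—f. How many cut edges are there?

4

The edges on the cycle h-e-a-d-h are not bridges since each lies on that cycle.
But removing d—b disconnects d from b; removing e—g disconnects e from g; removing h—f disconnects h from f; removing d—c disconnects d from c — these are bridges.
That makes 4 bridges.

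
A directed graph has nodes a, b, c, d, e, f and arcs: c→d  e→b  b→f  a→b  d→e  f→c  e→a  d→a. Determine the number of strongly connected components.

1

{a, b, c, d, e, f} are all mutually reachable — one SCC of size 6.
That gives 1 strongly connected component.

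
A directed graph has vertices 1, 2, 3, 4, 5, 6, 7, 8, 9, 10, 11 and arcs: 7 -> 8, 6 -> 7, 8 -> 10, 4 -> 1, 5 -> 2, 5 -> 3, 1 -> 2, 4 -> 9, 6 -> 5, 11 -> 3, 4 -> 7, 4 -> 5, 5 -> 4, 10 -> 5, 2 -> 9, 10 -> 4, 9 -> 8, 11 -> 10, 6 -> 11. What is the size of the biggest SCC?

{1, 2, 4, 5, 7, 8, 9, 10} are all mutually reachable — one SCC of size 8.
{6} is an SCC by itself.
{3} is an SCC by itself.
{11} is an SCC by itself.
The largest has 8 vertices.

8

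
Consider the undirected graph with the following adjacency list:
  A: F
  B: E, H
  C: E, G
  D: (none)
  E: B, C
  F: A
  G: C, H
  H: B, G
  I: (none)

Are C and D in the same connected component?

The component containing C is {B, C, E, G, H}, and D is not in it.

No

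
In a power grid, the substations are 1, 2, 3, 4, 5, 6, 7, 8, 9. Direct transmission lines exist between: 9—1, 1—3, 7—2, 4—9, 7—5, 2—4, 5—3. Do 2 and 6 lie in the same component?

No

The component containing 2 is {1, 2, 3, 4, 5, 7, 9}, and 6 is not in it.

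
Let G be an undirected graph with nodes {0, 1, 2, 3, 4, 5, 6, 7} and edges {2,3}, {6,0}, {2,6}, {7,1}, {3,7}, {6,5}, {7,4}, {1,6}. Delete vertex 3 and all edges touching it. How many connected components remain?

With 3 gone, the remaining components are: {0, 1, 2, 4, 5, 6, 7}.
That is 1 component.

1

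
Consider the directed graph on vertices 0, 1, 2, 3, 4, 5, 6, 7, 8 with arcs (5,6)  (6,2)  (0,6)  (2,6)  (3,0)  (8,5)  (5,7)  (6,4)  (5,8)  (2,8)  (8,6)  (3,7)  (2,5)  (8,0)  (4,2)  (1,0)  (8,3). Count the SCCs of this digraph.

3

{0, 2, 3, 4, 5, 6, 8} are all mutually reachable — one SCC of size 7.
{7} is an SCC by itself.
{1} is an SCC by itself.
That gives 3 strongly connected components.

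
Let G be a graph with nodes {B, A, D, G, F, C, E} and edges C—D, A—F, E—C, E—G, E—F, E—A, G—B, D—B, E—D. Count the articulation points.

1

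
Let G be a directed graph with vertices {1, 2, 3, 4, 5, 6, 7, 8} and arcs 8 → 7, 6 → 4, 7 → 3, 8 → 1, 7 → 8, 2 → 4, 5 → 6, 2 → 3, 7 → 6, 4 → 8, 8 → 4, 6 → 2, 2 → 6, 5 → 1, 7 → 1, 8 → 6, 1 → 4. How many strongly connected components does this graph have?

3

{1, 2, 4, 6, 7, 8} are all mutually reachable — one SCC of size 6.
{5} is an SCC by itself.
{3} is an SCC by itself.
That gives 3 strongly connected components.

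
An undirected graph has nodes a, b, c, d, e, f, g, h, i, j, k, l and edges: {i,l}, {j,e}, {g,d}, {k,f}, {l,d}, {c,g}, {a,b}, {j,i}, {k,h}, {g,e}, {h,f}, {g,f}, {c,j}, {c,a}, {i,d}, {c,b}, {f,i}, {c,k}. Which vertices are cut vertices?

Removing c increases the component count from 1 to 2, so c is a cut vertex.
By contrast removing f leaves 1 component; it is not a cut vertex. No other vertex is a cut vertex either.

c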